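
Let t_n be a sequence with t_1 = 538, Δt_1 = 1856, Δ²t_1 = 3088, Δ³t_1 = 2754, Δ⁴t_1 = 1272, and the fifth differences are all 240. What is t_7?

Build the table forward from the leading diagonal:
Fifth differences: 240  240  240  240  240  240  240
Fourth differences: 1272  1512  1752  1992  2232  2472  2712
Third differences: 2754  4026  5538  7290  9282  11514  13986
Second differences: 3088  5842  9868  15406  22696  31978  43492
First differences: 1856  4944  10786  20654  36060  58756  90734
t: 538  2394  7338  18124  38778  74838  133594

133594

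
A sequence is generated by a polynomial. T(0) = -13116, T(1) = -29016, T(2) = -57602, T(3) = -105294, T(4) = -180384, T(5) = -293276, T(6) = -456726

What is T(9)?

-1418304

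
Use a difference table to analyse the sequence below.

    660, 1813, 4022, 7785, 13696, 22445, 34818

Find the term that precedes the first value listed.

161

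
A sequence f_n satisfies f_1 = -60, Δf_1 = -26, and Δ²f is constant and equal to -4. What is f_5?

Build the table forward from the leading diagonal:
Δ²: -4, -4, -4, -4, -4
Δ: -26, -30, -34, -38, -42
f: -60, -86, -116, -150, -188

-188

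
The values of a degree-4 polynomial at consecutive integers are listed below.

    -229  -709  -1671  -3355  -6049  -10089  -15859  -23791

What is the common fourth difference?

First differences: -480, -962, -1684, -2694, -4040, -5770, -7932
Second differences: -482, -722, -1010, -1346, -1730, -2162
Third differences: -240, -288, -336, -384, -432
Fourth differences: -48, -48, -48, -48

-48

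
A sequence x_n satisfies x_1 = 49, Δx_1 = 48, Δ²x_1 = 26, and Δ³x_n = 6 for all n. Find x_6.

Build the table forward from the leading diagonal:
Δ³: 6  6  6  6  6  6
Δ²: 26  32  38  44  50  56
Δ: 48  74  106  144  188  238
x: 49  97  171  277  421  609

609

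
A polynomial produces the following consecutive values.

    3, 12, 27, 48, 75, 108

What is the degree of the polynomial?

D1: 9, 15, 21, 27, 33
D2: 6, 6, 6, 6
The second differences are constant, so the polynomial has degree 2.

2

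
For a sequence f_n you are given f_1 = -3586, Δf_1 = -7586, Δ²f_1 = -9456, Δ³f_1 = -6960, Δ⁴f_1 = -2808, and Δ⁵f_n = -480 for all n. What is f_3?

Build the table forward from the leading diagonal:
Δ⁵: -480, -480, -480
Δ⁴: -2808, -3288, -3768
Δ³: -6960, -9768, -13056
Δ²: -9456, -16416, -26184
Δ: -7586, -17042, -33458
f: -3586, -11172, -28214

-28214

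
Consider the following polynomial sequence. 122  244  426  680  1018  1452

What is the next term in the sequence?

1994

Δ: 122, 182, 254, 338, 434
Δ²: 60, 72, 84, 96
Δ³: 12, 12, 12
The third differences are constant (12).
96 + 12 = 108;  434 + 108 = 542;  1452 + 542 = 1994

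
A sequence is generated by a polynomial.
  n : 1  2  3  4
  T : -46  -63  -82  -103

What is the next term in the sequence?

-126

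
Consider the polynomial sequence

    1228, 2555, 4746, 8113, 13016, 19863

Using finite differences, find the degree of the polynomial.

4

1327, 2191, 3367, 4903, 6847
864, 1176, 1536, 1944
312, 360, 408
48, 48
The fourth differences are constant, so the polynomial has degree 4.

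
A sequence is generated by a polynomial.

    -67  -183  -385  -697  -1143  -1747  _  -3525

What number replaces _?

-2533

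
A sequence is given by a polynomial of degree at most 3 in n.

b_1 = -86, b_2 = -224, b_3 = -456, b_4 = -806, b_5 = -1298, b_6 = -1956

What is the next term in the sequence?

-2804

Δ: -138, -232, -350, -492, -658
Δ²: -94, -118, -142, -166
Δ³: -24, -24, -24
The third differences are constant (-24).
-166 − 24 = -190;  -658 − 190 = -848;  -1956 − 848 = -2804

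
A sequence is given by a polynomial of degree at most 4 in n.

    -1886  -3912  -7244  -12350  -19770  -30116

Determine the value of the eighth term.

First differences: -2026, -3332, -5106, -7420, -10346
Second differences: -1306, -1774, -2314, -2926
Third differences: -468, -540, -612
Fourth differences: -72, -72
Fourth differences constant at -72.
-612 − 72 = -684;  -2926 − 684 = -3610;  -10346 − 3610 = -13956;  -30116 − 13956 = -44072
-684 − 72 = -756;  -3610 − 756 = -4366;  -13956 − 4366 = -18322;  -44072 − 18322 = -62394

-62394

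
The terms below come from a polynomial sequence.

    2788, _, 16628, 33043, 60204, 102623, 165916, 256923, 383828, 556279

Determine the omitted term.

7431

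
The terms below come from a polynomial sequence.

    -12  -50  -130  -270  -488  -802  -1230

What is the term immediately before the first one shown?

2

Δ: -38  -80  -140  -218  -314  -428
Δ²: -42  -60  -78  -96  -114
Δ³: -18  -18  -18  -18
The third differences are constant at -18.
Work back: -42 + 18 = -24;  -38 + 24 = -14;  -12 + 14 = 2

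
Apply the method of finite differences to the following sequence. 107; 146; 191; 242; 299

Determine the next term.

362

39  45  51  57
6  6  6
The second differences are constant (6).
57 + 6 = 63;  299 + 63 = 362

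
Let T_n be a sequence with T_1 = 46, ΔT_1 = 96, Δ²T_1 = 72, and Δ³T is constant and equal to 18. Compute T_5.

Build the table forward from the leading diagonal:
Third differences: 18  18  18  18  18
Second differences: 72  90  108  126  144
First differences: 96  168  258  366  492
T: 46  142  310  568  934

934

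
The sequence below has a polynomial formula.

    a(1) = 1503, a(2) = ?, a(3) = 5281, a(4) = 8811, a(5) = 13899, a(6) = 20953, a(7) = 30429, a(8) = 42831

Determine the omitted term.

2949

Using the last 6 terms:
First differences: 3530  5088  7054  9476  12402
Second differences: 1558  1966  2422  2926
Third differences: 408  456  504
Fourth differences: 48  48
Constant fourth difference = 48.
Extend backward: 408 − 48 = 360;  1558 − 360 = 1198;  3530 − 1198 = 2332;  5281 − 2332 = 2949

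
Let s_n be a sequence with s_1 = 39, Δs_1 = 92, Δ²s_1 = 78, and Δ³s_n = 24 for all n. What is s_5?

Build the table forward from the leading diagonal:
Δ³: 24  24  24  24  24
Δ²: 78  102  126  150  174
Δ: 92  170  272  398  548
s: 39  131  301  573  971

971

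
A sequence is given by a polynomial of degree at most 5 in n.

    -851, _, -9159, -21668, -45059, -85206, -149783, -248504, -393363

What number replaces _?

-3218

Using the last 7 terms:
Δ: -12509, -23391, -40147, -64577, -98721, -144859
Δ²: -10882, -16756, -24430, -34144, -46138
Δ³: -5874, -7674, -9714, -11994
Δ⁴: -1800, -2040, -2280
Δ⁵: -240, -240
Constant fifth difference = -240.
Extend backward: -1800 + 240 = -1560;  -5874 + 1560 = -4314;  -10882 + 4314 = -6568;  -12509 + 6568 = -5941;  -9159 + 5941 = -3218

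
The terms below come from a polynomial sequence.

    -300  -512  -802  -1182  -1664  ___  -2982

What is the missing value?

-2260

Using the first 5 terms:
Δ: -212, -290, -380, -482
Δ²: -78, -90, -102
Δ³: -12, -12
Constant third difference = -12.
Extend forward: -102 − 12 = -114;  -482 − 114 = -596;  -1664 − 596 = -2260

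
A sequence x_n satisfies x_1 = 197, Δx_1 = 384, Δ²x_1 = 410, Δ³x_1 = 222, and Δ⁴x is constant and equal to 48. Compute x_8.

Build the table forward from the leading diagonal:
Δ⁴: 48  48  48  48  48  48  48  48
Δ³: 222  270  318  366  414  462  510  558
Δ²: 410  632  902  1220  1586  2000  2462  2972
Δ: 384  794  1426  2328  3548  5134  7134  9596
x: 197  581  1375  2801  5129  8677  13811  20945

20945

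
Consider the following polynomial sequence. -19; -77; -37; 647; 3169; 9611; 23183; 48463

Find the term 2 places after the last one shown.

-58 , 40 , 684 , 2522 , 6442 , 13572 , 25280
98 , 644 , 1838 , 3920 , 7130 , 11708
546 , 1194 , 2082 , 3210 , 4578
648 , 888 , 1128 , 1368
240 , 240 , 240
The fifth differences are constant (240).
1368 + 240 = 1608;  4578 + 1608 = 6186;  11708 + 6186 = 17894;  25280 + 17894 = 43174;  48463 + 43174 = 91637
1608 + 240 = 1848;  6186 + 1848 = 8034;  17894 + 8034 = 25928;  43174 + 25928 = 69102;  91637 + 69102 = 160739

160739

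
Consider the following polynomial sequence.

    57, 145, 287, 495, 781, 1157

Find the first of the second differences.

D1: 88, 142, 208, 286, 376
D2: 54, 66, 78, 90
D3: 12, 12, 12

54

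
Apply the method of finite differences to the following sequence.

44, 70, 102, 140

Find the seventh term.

Δ: 26, 32, 38
Δ²: 6, 6
Second differences constant at 6.
38 + 6 = 44;  140 + 44 = 184
44 + 6 = 50;  184 + 50 = 234
50 + 6 = 56;  234 + 56 = 290

290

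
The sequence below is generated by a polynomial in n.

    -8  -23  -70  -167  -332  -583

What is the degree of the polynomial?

3

Δ: -15, -47, -97, -165, -251
Δ²: -32, -50, -68, -86
Δ³: -18, -18, -18
The third differences are constant, so the polynomial has degree 3.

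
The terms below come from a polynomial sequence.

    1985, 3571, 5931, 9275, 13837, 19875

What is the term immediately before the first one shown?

987

D1: 1586, 2360, 3344, 4562, 6038
D2: 774, 984, 1218, 1476
D3: 210, 234, 258
D4: 24, 24
The fourth differences are constant at 24.
Work back: 210 − 24 = 186;  774 − 186 = 588;  1586 − 588 = 998;  1985 − 998 = 987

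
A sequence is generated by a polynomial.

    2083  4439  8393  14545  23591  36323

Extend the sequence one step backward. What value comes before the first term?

2356  3954  6152  9046  12732
1598  2198  2894  3686
600  696  792
96  96
The fourth differences are constant at 96.
Work back: 600 − 96 = 504;  1598 − 504 = 1094;  2356 − 1094 = 1262;  2083 − 1262 = 821

821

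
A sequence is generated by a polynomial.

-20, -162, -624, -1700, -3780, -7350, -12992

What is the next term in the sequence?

-21384

Δ: -142  -462  -1076  -2080  -3570  -5642
Δ²: -320  -614  -1004  -1490  -2072
Δ³: -294  -390  -486  -582
Δ⁴: -96  -96  -96
The fourth differences are constant (-96).
-582 − 96 = -678;  -2072 − 678 = -2750;  -5642 − 2750 = -8392;  -12992 − 8392 = -21384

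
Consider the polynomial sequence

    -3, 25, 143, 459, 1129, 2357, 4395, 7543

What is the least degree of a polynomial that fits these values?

D1: 28, 118, 316, 670, 1228, 2038, 3148
D2: 90, 198, 354, 558, 810, 1110
D3: 108, 156, 204, 252, 300
D4: 48, 48, 48, 48
The fourth differences are constant, so the polynomial has degree 4.

4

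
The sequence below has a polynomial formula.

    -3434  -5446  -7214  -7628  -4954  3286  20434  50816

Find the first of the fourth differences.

624

D1: -2012, -1768, -414, 2674, 8240, 17148, 30382
D2: 244, 1354, 3088, 5566, 8908, 13234
D3: 1110, 1734, 2478, 3342, 4326
D4: 624, 744, 864, 984
D5: 120, 120, 120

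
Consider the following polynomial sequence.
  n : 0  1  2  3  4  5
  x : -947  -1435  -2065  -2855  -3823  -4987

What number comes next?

-6365

-488, -630, -790, -968, -1164
-142, -160, -178, -196
-18, -18, -18
The third differences are constant (-18).
-196 − 18 = -214;  -1164 − 214 = -1378;  -4987 − 1378 = -6365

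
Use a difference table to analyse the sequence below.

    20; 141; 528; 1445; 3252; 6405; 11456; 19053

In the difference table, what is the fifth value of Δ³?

Δ: 121, 387, 917, 1807, 3153, 5051, 7597
Δ²: 266, 530, 890, 1346, 1898, 2546
Δ³: 264, 360, 456, 552, 648
Δ⁴: 96, 96, 96, 96

648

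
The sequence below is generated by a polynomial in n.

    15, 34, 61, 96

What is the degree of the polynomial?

D1: 19, 27, 35
D2: 8, 8
The second differences are constant, so the polynomial has degree 2.

2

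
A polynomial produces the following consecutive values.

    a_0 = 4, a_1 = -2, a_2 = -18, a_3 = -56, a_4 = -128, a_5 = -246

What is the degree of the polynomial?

Δ: -6, -16, -38, -72, -118
Δ²: -10, -22, -34, -46
Δ³: -12, -12, -12
The third differences are constant, so the polynomial has degree 3.

3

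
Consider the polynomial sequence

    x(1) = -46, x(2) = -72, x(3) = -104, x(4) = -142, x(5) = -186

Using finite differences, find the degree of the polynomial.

2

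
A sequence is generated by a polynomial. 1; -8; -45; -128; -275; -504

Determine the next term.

-833

D1: -9  -37  -83  -147  -229
D2: -28  -46  -64  -82
D3: -18  -18  -18
Third differences constant at -18.
-82 − 18 = -100;  -229 − 100 = -329;  -504 − 329 = -833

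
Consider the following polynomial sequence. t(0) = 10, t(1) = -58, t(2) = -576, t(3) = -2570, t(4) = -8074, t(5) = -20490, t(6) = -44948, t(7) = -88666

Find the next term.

-161310

First differences: -68, -518, -1994, -5504, -12416, -24458, -43718
Second differences: -450, -1476, -3510, -6912, -12042, -19260
Third differences: -1026, -2034, -3402, -5130, -7218
Fourth differences: -1008, -1368, -1728, -2088
Fifth differences: -360, -360, -360
Fifth differences constant at -360.
-2088 − 360 = -2448;  -7218 − 2448 = -9666;  -19260 − 9666 = -28926;  -43718 − 28926 = -72644;  -88666 − 72644 = -161310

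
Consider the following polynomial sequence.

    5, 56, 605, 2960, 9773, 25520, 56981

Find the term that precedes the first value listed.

8

First differences: 51, 549, 2355, 6813, 15747, 31461
Second differences: 498, 1806, 4458, 8934, 15714
Third differences: 1308, 2652, 4476, 6780
Fourth differences: 1344, 1824, 2304
Fifth differences: 480, 480
The fifth differences are constant at 480.
Work back: 1344 − 480 = 864;  1308 − 864 = 444;  498 − 444 = 54;  51 − 54 = -3;  5 + 3 = 8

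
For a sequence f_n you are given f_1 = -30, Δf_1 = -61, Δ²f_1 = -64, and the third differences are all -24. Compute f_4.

Build the table forward from the leading diagonal:
Third differences: -24, -24, -24, -24
Second differences: -64, -88, -112, -136
First differences: -61, -125, -213, -325
f: -30, -91, -216, -429

-429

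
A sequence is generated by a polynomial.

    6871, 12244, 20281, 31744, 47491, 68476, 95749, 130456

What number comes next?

173839

First differences: 5373, 8037, 11463, 15747, 20985, 27273, 34707
Second differences: 2664, 3426, 4284, 5238, 6288, 7434
Third differences: 762, 858, 954, 1050, 1146
Fourth differences: 96, 96, 96, 96
The fourth differences are constant (96).
1146 + 96 = 1242;  7434 + 1242 = 8676;  34707 + 8676 = 43383;  130456 + 43383 = 173839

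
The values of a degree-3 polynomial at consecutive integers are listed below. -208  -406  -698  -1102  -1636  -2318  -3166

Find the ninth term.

Δ: -198  -292  -404  -534  -682  -848
Δ²: -94  -112  -130  -148  -166
Δ³: -18  -18  -18  -18
The third differences are constant (-18).
-166 − 18 = -184;  -848 − 184 = -1032;  -3166 − 1032 = -4198
-184 − 18 = -202;  -1032 − 202 = -1234;  -4198 − 1234 = -5432

-5432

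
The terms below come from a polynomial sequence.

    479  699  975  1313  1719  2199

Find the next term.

2759

Δ: 220, 276, 338, 406, 480
Δ²: 56, 62, 68, 74
Δ³: 6, 6, 6
Constant third difference = 6, so extend:
74 + 6 = 80;  480 + 80 = 560;  2199 + 560 = 2759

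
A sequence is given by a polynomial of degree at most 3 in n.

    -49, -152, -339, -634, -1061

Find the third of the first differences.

D1: -103, -187, -295, -427
D2: -84, -108, -132
D3: -24, -24

-295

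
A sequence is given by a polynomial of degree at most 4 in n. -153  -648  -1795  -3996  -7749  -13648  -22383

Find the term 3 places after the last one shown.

-73944

-495  -1147  -2201  -3753  -5899  -8735
-652  -1054  -1552  -2146  -2836
-402  -498  -594  -690
-96  -96  -96
Fourth differences constant at -96.
-690 − 96 = -786;  -2836 − 786 = -3622;  -8735 − 3622 = -12357;  -22383 − 12357 = -34740
-786 − 96 = -882;  -3622 − 882 = -4504;  -12357 − 4504 = -16861;  -34740 − 16861 = -51601
-882 − 96 = -978;  -4504 − 978 = -5482;  -16861 − 5482 = -22343;  -51601 − 22343 = -73944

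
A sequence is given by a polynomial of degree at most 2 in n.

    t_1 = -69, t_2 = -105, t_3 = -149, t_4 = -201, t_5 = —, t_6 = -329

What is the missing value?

Using the first 4 terms:
First differences: -36  -44  -52
Second differences: -8  -8
Constant second difference = -8.
Extend forward: -52 − 8 = -60;  -201 − 60 = -261

-261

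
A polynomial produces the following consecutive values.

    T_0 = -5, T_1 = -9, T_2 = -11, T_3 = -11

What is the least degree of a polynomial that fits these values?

Δ: -4, -2, 0
Δ²: 2, 2
The second differences are constant, so the polynomial has degree 2.

2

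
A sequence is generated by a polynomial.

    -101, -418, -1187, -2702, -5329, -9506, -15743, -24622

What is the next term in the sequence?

First differences: -317, -769, -1515, -2627, -4177, -6237, -8879
Second differences: -452, -746, -1112, -1550, -2060, -2642
Third differences: -294, -366, -438, -510, -582
Fourth differences: -72, -72, -72, -72
Constant fourth difference = -72, so extend:
-582 − 72 = -654;  -2642 − 654 = -3296;  -8879 − 3296 = -12175;  -24622 − 12175 = -36797

-36797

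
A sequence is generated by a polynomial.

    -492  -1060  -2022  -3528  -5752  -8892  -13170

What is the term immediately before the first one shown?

-192

First differences: -568  -962  -1506  -2224  -3140  -4278
Second differences: -394  -544  -718  -916  -1138
Third differences: -150  -174  -198  -222
Fourth differences: -24  -24  -24
The fourth differences are constant at -24.
Work back: -150 + 24 = -126;  -394 + 126 = -268;  -568 + 268 = -300;  -492 + 300 = -192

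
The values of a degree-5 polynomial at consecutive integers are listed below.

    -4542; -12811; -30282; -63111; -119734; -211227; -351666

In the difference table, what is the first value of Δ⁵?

D1: -8269, -17471, -32829, -56623, -91493, -140439
D2: -9202, -15358, -23794, -34870, -48946
D3: -6156, -8436, -11076, -14076
D4: -2280, -2640, -3000
D5: -360, -360

-360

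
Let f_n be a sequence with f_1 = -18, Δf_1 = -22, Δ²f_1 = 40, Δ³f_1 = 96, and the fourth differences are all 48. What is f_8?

Build the table forward from the leading diagonal:
D4: 48  48  48  48  48  48  48  48
D3: 96  144  192  240  288  336  384  432
D2: 40  136  280  472  712  1000  1336  1720
D1: -22  18  154  434  906  1618  2618  3954
f: -18  -40  -22  132  566  1472  3090  5708

5708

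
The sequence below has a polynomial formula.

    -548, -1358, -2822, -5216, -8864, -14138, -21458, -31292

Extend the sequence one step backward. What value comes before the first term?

Δ: -810, -1464, -2394, -3648, -5274, -7320, -9834
Δ²: -654, -930, -1254, -1626, -2046, -2514
Δ³: -276, -324, -372, -420, -468
Δ⁴: -48, -48, -48, -48
The fourth differences are constant at -48.
Work back: -276 + 48 = -228;  -654 + 228 = -426;  -810 + 426 = -384;  -548 + 384 = -164

-164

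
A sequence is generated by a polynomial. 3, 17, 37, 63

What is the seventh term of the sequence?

177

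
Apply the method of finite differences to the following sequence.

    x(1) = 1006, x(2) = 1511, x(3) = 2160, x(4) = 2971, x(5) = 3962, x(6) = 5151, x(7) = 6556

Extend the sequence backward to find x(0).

627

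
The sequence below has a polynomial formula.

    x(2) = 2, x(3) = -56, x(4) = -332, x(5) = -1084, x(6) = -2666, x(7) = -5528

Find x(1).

4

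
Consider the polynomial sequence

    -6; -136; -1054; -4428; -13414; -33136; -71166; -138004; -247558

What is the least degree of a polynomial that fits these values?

First differences: -130, -918, -3374, -8986, -19722, -38030, -66838, -109554
Second differences: -788, -2456, -5612, -10736, -18308, -28808, -42716
Third differences: -1668, -3156, -5124, -7572, -10500, -13908
Fourth differences: -1488, -1968, -2448, -2928, -3408
Fifth differences: -480, -480, -480, -480
The fifth differences are constant, so the polynomial has degree 5.

5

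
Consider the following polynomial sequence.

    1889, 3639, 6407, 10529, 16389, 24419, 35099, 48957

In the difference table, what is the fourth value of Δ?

5860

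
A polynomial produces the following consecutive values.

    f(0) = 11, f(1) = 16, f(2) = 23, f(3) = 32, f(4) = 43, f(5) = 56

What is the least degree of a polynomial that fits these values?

2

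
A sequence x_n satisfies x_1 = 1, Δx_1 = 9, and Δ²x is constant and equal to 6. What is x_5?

Build the table forward from the leading diagonal:
D2: 6  6  6  6  6
D1: 9  15  21  27  33
x: 1  10  25  46  73

73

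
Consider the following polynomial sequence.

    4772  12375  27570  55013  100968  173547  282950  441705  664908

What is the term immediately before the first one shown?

1473

7603  15195  27443  45955  72579  109403  158755  223203
7592  12248  18512  26624  36824  49352  64448
4656  6264  8112  10200  12528  15096
1608  1848  2088  2328  2568
240  240  240  240
The fifth differences are constant at 240.
Work back: 1608 − 240 = 1368;  4656 − 1368 = 3288;  7592 − 3288 = 4304;  7603 − 4304 = 3299;  4772 − 3299 = 1473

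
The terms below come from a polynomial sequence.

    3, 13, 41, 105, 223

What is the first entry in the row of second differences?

18

D1: 10, 28, 64, 118
D2: 18, 36, 54
D3: 18, 18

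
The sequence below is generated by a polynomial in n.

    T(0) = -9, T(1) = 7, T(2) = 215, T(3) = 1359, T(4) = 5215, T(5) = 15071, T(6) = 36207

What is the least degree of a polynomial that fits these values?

Δ: 16, 208, 1144, 3856, 9856, 21136
Δ²: 192, 936, 2712, 6000, 11280
Δ³: 744, 1776, 3288, 5280
Δ⁴: 1032, 1512, 1992
Δ⁵: 480, 480
The fifth differences are constant, so the polynomial has degree 5.

5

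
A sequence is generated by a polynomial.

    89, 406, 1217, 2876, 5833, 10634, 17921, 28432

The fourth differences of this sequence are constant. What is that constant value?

96

First differences: 317, 811, 1659, 2957, 4801, 7287, 10511
Second differences: 494, 848, 1298, 1844, 2486, 3224
Third differences: 354, 450, 546, 642, 738
Fourth differences: 96, 96, 96, 96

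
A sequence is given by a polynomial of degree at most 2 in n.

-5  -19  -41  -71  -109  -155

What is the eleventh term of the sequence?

-505

First differences: -14  -22  -30  -38  -46
Second differences: -8  -8  -8  -8
The second differences are constant (-8).
-46 − 8 = -54;  -155 − 54 = -209
-54 − 8 = -62;  -209 − 62 = -271
-62 − 8 = -70;  -271 − 70 = -341
-70 − 8 = -78;  -341 − 78 = -419
-78 − 8 = -86;  -419 − 86 = -505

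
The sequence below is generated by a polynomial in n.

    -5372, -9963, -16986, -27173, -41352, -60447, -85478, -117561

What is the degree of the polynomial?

D1: -4591, -7023, -10187, -14179, -19095, -25031, -32083
D2: -2432, -3164, -3992, -4916, -5936, -7052
D3: -732, -828, -924, -1020, -1116
D4: -96, -96, -96, -96
The fourth differences are constant, so the polynomial has degree 4.

4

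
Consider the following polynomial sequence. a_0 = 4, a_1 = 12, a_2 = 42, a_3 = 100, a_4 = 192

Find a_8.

D1: 8 , 30 , 58 , 92
D2: 22 , 28 , 34
D3: 6 , 6
Constant third difference = 6, so extend:
34 + 6 = 40;  92 + 40 = 132;  192 + 132 = 324
40 + 6 = 46;  132 + 46 = 178;  324 + 178 = 502
46 + 6 = 52;  178 + 52 = 230;  502 + 230 = 732
52 + 6 = 58;  230 + 58 = 288;  732 + 288 = 1020

1020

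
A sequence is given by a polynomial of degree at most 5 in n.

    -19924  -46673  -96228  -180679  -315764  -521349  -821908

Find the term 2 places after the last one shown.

-1831764

First differences: -26749, -49555, -84451, -135085, -205585, -300559
Second differences: -22806, -34896, -50634, -70500, -94974
Third differences: -12090, -15738, -19866, -24474
Fourth differences: -3648, -4128, -4608
Fifth differences: -480, -480
Constant fifth difference = -480, so extend:
-4608 − 480 = -5088;  -24474 − 5088 = -29562;  -94974 − 29562 = -124536;  -300559 − 124536 = -425095;  -821908 − 425095 = -1247003
-5088 − 480 = -5568;  -29562 − 5568 = -35130;  -124536 − 35130 = -159666;  -425095 − 159666 = -584761;  -1247003 − 584761 = -1831764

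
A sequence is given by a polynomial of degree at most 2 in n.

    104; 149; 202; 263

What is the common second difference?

8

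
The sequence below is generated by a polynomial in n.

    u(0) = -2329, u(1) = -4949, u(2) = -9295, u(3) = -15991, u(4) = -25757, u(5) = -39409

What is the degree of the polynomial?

First differences: -2620, -4346, -6696, -9766, -13652
Second differences: -1726, -2350, -3070, -3886
Third differences: -624, -720, -816
Fourth differences: -96, -96
The fourth differences are constant, so the polynomial has degree 4.

4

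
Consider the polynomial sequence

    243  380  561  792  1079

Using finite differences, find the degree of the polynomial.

3

Δ: 137, 181, 231, 287
Δ²: 44, 50, 56
Δ³: 6, 6
The third differences are constant, so the polynomial has degree 3.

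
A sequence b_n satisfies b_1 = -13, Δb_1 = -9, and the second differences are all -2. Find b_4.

-46

Build the table forward from the leading diagonal:
Δ²: -2  -2  -2  -2
Δ: -9  -11  -13  -15
b: -13  -22  -33  -46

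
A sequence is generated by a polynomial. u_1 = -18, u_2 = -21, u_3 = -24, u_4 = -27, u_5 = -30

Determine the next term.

-33

-3 , -3 , -3 , -3
The first differences are constant (-3).
-30 − 3 = -33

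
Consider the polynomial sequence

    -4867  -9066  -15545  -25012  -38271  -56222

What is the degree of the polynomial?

4

First differences: -4199, -6479, -9467, -13259, -17951
Second differences: -2280, -2988, -3792, -4692
Third differences: -708, -804, -900
Fourth differences: -96, -96
The fourth differences are constant, so the polynomial has degree 4.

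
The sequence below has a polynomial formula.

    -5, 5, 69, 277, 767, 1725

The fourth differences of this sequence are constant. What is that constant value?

First differences: 10, 64, 208, 490, 958
Second differences: 54, 144, 282, 468
Third differences: 90, 138, 186
Fourth differences: 48, 48

48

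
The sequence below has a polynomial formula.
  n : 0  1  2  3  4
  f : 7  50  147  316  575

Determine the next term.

942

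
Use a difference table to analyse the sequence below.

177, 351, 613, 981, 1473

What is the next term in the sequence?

2107

Δ: 174, 262, 368, 492
Δ²: 88, 106, 124
Δ³: 18, 18
The third differences are constant (18).
124 + 18 = 142;  492 + 142 = 634;  1473 + 634 = 2107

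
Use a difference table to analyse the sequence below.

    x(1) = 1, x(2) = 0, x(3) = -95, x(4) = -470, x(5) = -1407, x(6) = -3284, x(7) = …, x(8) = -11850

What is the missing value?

-6575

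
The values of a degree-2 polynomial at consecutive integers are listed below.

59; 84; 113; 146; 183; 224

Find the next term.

269

D1: 25, 29, 33, 37, 41
D2: 4, 4, 4, 4
The second differences are constant (4).
41 + 4 = 45;  224 + 45 = 269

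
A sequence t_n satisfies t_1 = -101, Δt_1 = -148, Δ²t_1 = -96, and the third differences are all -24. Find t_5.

-1365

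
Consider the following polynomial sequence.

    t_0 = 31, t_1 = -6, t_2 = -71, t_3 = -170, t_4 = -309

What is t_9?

-1814

D1: -37, -65, -99, -139
D2: -28, -34, -40
D3: -6, -6
Constant third difference = -6, so extend:
-40 − 6 = -46;  -139 − 46 = -185;  -309 − 185 = -494
-46 − 6 = -52;  -185 − 52 = -237;  -494 − 237 = -731
-52 − 6 = -58;  -237 − 58 = -295;  -731 − 295 = -1026
-58 − 6 = -64;  -295 − 64 = -359;  -1026 − 359 = -1385
-64 − 6 = -70;  -359 − 70 = -429;  -1385 − 429 = -1814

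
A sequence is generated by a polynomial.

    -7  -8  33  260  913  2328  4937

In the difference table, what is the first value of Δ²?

42

Δ: -1, 41, 227, 653, 1415, 2609
Δ²: 42, 186, 426, 762, 1194
Δ³: 144, 240, 336, 432
Δ⁴: 96, 96, 96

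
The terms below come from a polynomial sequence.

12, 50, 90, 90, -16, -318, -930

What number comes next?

-1990

Δ: 38, 40, 0, -106, -302, -612
Δ²: 2, -40, -106, -196, -310
Δ³: -42, -66, -90, -114
Δ⁴: -24, -24, -24
The fourth differences are constant (-24).
-114 − 24 = -138;  -310 − 138 = -448;  -612 − 448 = -1060;  -930 − 1060 = -1990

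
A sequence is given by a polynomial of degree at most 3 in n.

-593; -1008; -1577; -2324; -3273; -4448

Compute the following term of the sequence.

D1: -415 , -569 , -747 , -949 , -1175
D2: -154 , -178 , -202 , -226
D3: -24 , -24 , -24
Constant third difference = -24, so extend:
-226 − 24 = -250;  -1175 − 250 = -1425;  -4448 − 1425 = -5873

-5873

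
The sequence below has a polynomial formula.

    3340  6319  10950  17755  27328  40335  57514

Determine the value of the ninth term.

107700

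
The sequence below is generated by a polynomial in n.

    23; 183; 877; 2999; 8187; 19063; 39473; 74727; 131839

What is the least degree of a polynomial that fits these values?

5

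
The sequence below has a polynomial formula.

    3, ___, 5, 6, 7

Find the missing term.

4

Using the last 3 terms:
First differences: 1  1
Constant first difference = 1.
Extend backward: 5 − 1 = 4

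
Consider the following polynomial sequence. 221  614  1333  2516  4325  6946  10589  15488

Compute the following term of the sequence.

Δ: 393  719  1183  1809  2621  3643  4899
Δ²: 326  464  626  812  1022  1256
Δ³: 138  162  186  210  234
Δ⁴: 24  24  24  24
Constant fourth difference = 24, so extend:
234 + 24 = 258;  1256 + 258 = 1514;  4899 + 1514 = 6413;  15488 + 6413 = 21901

21901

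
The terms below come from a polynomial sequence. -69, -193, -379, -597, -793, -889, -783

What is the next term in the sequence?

-349

-124, -186, -218, -196, -96, 106
-62, -32, 22, 100, 202
30, 54, 78, 102
24, 24, 24
Constant fourth difference = 24, so extend:
102 + 24 = 126;  202 + 126 = 328;  106 + 328 = 434;  -783 + 434 = -349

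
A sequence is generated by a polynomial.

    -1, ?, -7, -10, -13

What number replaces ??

-4

Using the last 3 terms:
-3  -3
Constant first difference = -3.
Extend backward: -7 + 3 = -4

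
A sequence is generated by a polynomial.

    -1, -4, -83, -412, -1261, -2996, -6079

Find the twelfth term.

First differences: -3, -79, -329, -849, -1735, -3083
Second differences: -76, -250, -520, -886, -1348
Third differences: -174, -270, -366, -462
Fourth differences: -96, -96, -96
Constant fourth difference = -96, so extend:
-462 − 96 = -558;  -1348 − 558 = -1906;  -3083 − 1906 = -4989;  -6079 − 4989 = -11068
-558 − 96 = -654;  -1906 − 654 = -2560;  -4989 − 2560 = -7549;  -11068 − 7549 = -18617
-654 − 96 = -750;  -2560 − 750 = -3310;  -7549 − 3310 = -10859;  -18617 − 10859 = -29476
-750 − 96 = -846;  -3310 − 846 = -4156;  -10859 − 4156 = -15015;  -29476 − 15015 = -44491
-846 − 96 = -942;  -4156 − 942 = -5098;  -15015 − 5098 = -20113;  -44491 − 20113 = -64604

-64604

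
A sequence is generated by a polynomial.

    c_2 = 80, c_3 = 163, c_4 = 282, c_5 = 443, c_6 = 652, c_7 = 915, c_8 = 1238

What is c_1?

27

D1: 83  119  161  209  263  323
D2: 36  42  48  54  60
D3: 6  6  6  6
The third differences are constant at 6.
Work back: 36 − 6 = 30;  83 − 30 = 53;  80 − 53 = 27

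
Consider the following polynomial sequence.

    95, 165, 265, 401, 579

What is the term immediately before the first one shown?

First differences: 70  100  136  178
Second differences: 30  36  42
Third differences: 6  6
The third differences are constant at 6.
Work back: 30 − 6 = 24;  70 − 24 = 46;  95 − 46 = 49

49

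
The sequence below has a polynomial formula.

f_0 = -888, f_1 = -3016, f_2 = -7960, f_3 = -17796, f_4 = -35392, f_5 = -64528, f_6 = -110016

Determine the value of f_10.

First differences: -2128, -4944, -9836, -17596, -29136, -45488
Second differences: -2816, -4892, -7760, -11540, -16352
Third differences: -2076, -2868, -3780, -4812
Fourth differences: -792, -912, -1032
Fifth differences: -120, -120
Constant fifth difference = -120, so extend:
-1032 − 120 = -1152;  -4812 − 1152 = -5964;  -16352 − 5964 = -22316;  -45488 − 22316 = -67804;  -110016 − 67804 = -177820
-1152 − 120 = -1272;  -5964 − 1272 = -7236;  -22316 − 7236 = -29552;  -67804 − 29552 = -97356;  -177820 − 97356 = -275176
-1272 − 120 = -1392;  -7236 − 1392 = -8628;  -29552 − 8628 = -38180;  -97356 − 38180 = -135536;  -275176 − 135536 = -410712
-1392 − 120 = -1512;  -8628 − 1512 = -10140;  -38180 − 10140 = -48320;  -135536 − 48320 = -183856;  -410712 − 183856 = -594568

-594568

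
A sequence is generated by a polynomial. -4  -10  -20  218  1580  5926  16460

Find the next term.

38090

First differences: -6, -10, 238, 1362, 4346, 10534
Second differences: -4, 248, 1124, 2984, 6188
Third differences: 252, 876, 1860, 3204
Fourth differences: 624, 984, 1344
Fifth differences: 360, 360
Constant fifth difference = 360, so extend:
1344 + 360 = 1704;  3204 + 1704 = 4908;  6188 + 4908 = 11096;  10534 + 11096 = 21630;  16460 + 21630 = 38090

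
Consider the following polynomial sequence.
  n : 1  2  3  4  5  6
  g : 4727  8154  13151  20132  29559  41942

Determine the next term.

D1: 3427  4997  6981  9427  12383
D2: 1570  1984  2446  2956
D3: 414  462  510
D4: 48  48
Fourth differences constant at 48.
510 + 48 = 558;  2956 + 558 = 3514;  12383 + 3514 = 15897;  41942 + 15897 = 57839

57839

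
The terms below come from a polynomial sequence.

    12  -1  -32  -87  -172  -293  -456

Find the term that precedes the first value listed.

13

D1: -13  -31  -55  -85  -121  -163
D2: -18  -24  -30  -36  -42
D3: -6  -6  -6  -6
The third differences are constant at -6.
Work back: -18 + 6 = -12;  -13 + 12 = -1;  12 + 1 = 13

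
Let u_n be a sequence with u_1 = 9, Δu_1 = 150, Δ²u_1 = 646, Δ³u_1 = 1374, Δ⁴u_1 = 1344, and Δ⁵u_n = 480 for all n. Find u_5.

11325

Build the table forward from the leading diagonal:
D5: 480  480  480  480  480
D4: 1344  1824  2304  2784  3264
D3: 1374  2718  4542  6846  9630
D2: 646  2020  4738  9280  16126
D1: 150  796  2816  7554  16834
u: 9  159  955  3771  11325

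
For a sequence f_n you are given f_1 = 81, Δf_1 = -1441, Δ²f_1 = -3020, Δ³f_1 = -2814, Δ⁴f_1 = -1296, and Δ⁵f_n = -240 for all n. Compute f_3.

-5821

Build the table forward from the leading diagonal:
Δ⁵: -240, -240, -240
Δ⁴: -1296, -1536, -1776
Δ³: -2814, -4110, -5646
Δ²: -3020, -5834, -9944
Δ: -1441, -4461, -10295
f: 81, -1360, -5821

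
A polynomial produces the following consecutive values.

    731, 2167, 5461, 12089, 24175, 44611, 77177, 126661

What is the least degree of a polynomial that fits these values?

First differences: 1436, 3294, 6628, 12086, 20436, 32566, 49484
Second differences: 1858, 3334, 5458, 8350, 12130, 16918
Third differences: 1476, 2124, 2892, 3780, 4788
Fourth differences: 648, 768, 888, 1008
Fifth differences: 120, 120, 120
The fifth differences are constant, so the polynomial has degree 5.

5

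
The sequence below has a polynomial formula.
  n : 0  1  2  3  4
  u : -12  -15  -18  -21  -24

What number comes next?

D1: -3, -3, -3, -3
Constant first difference = -3, so extend:
-24 − 3 = -27

-27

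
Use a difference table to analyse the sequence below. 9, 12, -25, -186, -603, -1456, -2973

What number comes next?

-5430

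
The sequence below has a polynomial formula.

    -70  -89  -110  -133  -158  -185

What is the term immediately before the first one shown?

-19, -21, -23, -25, -27
-2, -2, -2, -2
The second differences are constant at -2.
Work back: -19 + 2 = -17;  -70 + 17 = -53

-53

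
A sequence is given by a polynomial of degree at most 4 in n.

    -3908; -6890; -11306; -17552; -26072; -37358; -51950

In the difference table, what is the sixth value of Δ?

-14592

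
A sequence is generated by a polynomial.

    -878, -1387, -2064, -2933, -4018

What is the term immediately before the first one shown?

-513

-509, -677, -869, -1085
-168, -192, -216
-24, -24
The third differences are constant at -24.
Work back: -168 + 24 = -144;  -509 + 144 = -365;  -878 + 365 = -513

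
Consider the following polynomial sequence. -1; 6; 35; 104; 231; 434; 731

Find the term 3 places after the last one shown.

2366

Δ: 7, 29, 69, 127, 203, 297
Δ²: 22, 40, 58, 76, 94
Δ³: 18, 18, 18, 18
The third differences are constant (18).
94 + 18 = 112;  297 + 112 = 409;  731 + 409 = 1140
112 + 18 = 130;  409 + 130 = 539;  1140 + 539 = 1679
130 + 18 = 148;  539 + 148 = 687;  1679 + 687 = 2366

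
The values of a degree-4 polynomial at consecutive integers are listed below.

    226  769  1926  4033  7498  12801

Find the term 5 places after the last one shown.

88726

D1: 543, 1157, 2107, 3465, 5303
D2: 614, 950, 1358, 1838
D3: 336, 408, 480
D4: 72, 72
The fourth differences are constant (72).
480 + 72 = 552;  1838 + 552 = 2390;  5303 + 2390 = 7693;  12801 + 7693 = 20494
552 + 72 = 624;  2390 + 624 = 3014;  7693 + 3014 = 10707;  20494 + 10707 = 31201
624 + 72 = 696;  3014 + 696 = 3710;  10707 + 3710 = 14417;  31201 + 14417 = 45618
696 + 72 = 768;  3710 + 768 = 4478;  14417 + 4478 = 18895;  45618 + 18895 = 64513
768 + 72 = 840;  4478 + 840 = 5318;  18895 + 5318 = 24213;  64513 + 24213 = 88726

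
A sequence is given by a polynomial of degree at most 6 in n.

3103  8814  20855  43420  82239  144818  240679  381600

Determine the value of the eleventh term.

5711  12041  22565  38819  62579  95861  140921
6330  10524  16254  23760  33282  45060
4194  5730  7506  9522  11778
1536  1776  2016  2256
240  240  240
Fifth differences constant at 240.
2256 + 240 = 2496;  11778 + 2496 = 14274;  45060 + 14274 = 59334;  140921 + 59334 = 200255;  381600 + 200255 = 581855
2496 + 240 = 2736;  14274 + 2736 = 17010;  59334 + 17010 = 76344;  200255 + 76344 = 276599;  581855 + 276599 = 858454
2736 + 240 = 2976;  17010 + 2976 = 19986;  76344 + 19986 = 96330;  276599 + 96330 = 372929;  858454 + 372929 = 1231383

1231383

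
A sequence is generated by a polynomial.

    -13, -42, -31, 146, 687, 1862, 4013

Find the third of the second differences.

364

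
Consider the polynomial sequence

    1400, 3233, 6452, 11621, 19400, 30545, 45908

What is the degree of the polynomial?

1833, 3219, 5169, 7779, 11145, 15363
1386, 1950, 2610, 3366, 4218
564, 660, 756, 852
96, 96, 96
The fourth differences are constant, so the polynomial has degree 4.

4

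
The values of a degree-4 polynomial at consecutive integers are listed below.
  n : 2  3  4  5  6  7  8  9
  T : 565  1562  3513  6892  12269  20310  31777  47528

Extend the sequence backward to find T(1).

Δ: 997  1951  3379  5377  8041  11467  15751
Δ²: 954  1428  1998  2664  3426  4284
Δ³: 474  570  666  762  858
Δ⁴: 96  96  96  96
The fourth differences are constant at 96.
Work back: 474 − 96 = 378;  954 − 378 = 576;  997 − 576 = 421;  565 − 421 = 144

144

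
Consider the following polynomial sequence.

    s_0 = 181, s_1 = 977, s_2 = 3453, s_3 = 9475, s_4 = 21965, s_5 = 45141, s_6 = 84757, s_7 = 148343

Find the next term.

Δ: 796, 2476, 6022, 12490, 23176, 39616, 63586
Δ²: 1680, 3546, 6468, 10686, 16440, 23970
Δ³: 1866, 2922, 4218, 5754, 7530
Δ⁴: 1056, 1296, 1536, 1776
Δ⁵: 240, 240, 240
Fifth differences constant at 240.
1776 + 240 = 2016;  7530 + 2016 = 9546;  23970 + 9546 = 33516;  63586 + 33516 = 97102;  148343 + 97102 = 245445

245445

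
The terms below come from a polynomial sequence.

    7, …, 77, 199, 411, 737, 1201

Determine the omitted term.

Using the last 5 terms:
D1: 122  212  326  464
D2: 90  114  138
D3: 24  24
Constant third difference = 24.
Extend backward: 90 − 24 = 66;  122 − 66 = 56;  77 − 56 = 21

21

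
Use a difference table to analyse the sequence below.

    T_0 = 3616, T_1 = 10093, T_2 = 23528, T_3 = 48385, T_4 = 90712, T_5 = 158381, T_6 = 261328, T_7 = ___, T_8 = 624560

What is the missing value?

411793

Using the first 7 terms:
First differences: 6477, 13435, 24857, 42327, 67669, 102947
Second differences: 6958, 11422, 17470, 25342, 35278
Third differences: 4464, 6048, 7872, 9936
Fourth differences: 1584, 1824, 2064
Fifth differences: 240, 240
Constant fifth difference = 240.
Extend forward: 2064 + 240 = 2304;  9936 + 2304 = 12240;  35278 + 12240 = 47518;  102947 + 47518 = 150465;  261328 + 150465 = 411793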